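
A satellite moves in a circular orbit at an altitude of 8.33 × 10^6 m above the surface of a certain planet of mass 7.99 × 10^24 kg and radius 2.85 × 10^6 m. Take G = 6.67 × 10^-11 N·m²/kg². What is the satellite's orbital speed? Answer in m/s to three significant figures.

Orbital radius r = R + h = 2.85 × 10^6 + 8.33 × 10^6 = 1.118 × 10^7 m.
Gravity supplies the centripetal force: G M m / r² = m v² / r, so v = √(GM/r).
v = √(6.67 × 10^-11 × 7.99 × 10^24 / 1.118 × 10^7) = √(4.767 × 10^7) = 6904 m/s.

6900 m/s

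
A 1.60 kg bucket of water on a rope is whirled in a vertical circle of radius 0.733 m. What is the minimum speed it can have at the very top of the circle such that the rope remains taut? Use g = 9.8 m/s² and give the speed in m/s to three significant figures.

At the top, both weight mg and T point toward the centre: T + mg = mv²/r.
At minimum speed T → 0, so mg = mv_min²/r ⇒ v_min = √(g r) = √(9.8 × 0.733) = 2.680 m/s.

2.68 m/s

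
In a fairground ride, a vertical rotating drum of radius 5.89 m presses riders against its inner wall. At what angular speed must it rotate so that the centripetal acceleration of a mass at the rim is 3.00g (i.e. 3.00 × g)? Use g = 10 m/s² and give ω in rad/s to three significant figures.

2.26 rad/s

Centripetal acceleration a_c = ω²r. Setting ω²r = 3.00g:
ω = √(3.00g / r) = √(3.00 × 10.0 / 5.89) = √5.093 = 2.257 rad/s.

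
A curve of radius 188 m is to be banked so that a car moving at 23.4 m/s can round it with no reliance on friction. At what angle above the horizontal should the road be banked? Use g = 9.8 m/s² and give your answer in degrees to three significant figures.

16.6°

For a frictionless banked turn: horizontally N sinθ = mv²/r and vertically N cosθ = mg.
Dividing: tanθ = v²/(r g) = (23.4)²/(188 × 9.8) = 547.6/1842 = 0.2972.
θ = arctan(0.2972) = 16.55°.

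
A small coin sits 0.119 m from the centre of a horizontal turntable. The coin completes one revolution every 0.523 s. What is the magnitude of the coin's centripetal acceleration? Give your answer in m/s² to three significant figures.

v = 2πr/T = 2π × 0.119/0.523 = 1.430 m/s.
a_c = v²/r = (1.430)²/0.119 = 2.044/0.119 = 17.18 m/s².

17.2 m/s²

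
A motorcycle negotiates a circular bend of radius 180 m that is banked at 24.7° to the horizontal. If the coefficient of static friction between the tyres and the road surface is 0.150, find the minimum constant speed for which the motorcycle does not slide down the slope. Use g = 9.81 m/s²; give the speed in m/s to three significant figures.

22.6 m/s

At the minimum speed, friction acts up the slope at its limiting value f = μN. Radially (horizontal, toward centre): N sinθ − μN cosθ = mv²/r. Vertically: N cosθ + μN sinθ = mg.
Dividing: v² = r g (sinθ − μcosθ)/(cosθ + μsinθ).
sinθ − μcosθ = 0.4179 − 0.150×0.9085 = 0.2816; cosθ + μsinθ = 0.9085 + 0.150×0.4179 = 0.9712.
v² = 180 × 9.81 × 0.2816/0.9712 = 512.0 m²/s², so v = 22.63 m/s.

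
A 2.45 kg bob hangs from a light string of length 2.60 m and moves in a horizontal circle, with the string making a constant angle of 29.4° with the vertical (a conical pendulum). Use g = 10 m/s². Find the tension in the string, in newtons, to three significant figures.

Vertically the bob has no acceleration, so T cosθ = mg.
T = mg/cosθ = 2.45 × 10.0 / cos 29.4° = 24.50/0.8712 = 28.12 N.

28.1 N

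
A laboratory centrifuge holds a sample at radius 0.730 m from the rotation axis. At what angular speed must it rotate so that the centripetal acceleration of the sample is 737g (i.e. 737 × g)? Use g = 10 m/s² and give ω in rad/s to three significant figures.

Centripetal acceleration a_c = ω²r. Setting ω²r = 737g:
ω = √(737g / r) = √(737 × 10.0 / 0.730) = √10100 = 100.5 rad/s.

100 rad/s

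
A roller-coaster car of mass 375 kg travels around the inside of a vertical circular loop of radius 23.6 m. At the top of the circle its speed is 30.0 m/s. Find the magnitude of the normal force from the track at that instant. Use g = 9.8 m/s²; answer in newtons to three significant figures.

10600 N

At the top, both N and the weight mg point inward (toward the centre), so N + mg = mv²/r.
N = m(v²/r − g) = 375 × ((30.0)²/23.6 − 9.8) = 375 × (38.14 − 9.8) = 375 × 28.34 = 10630 N.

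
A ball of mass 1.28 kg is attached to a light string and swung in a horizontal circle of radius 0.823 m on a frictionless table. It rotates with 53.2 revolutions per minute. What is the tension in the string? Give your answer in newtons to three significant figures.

32.7 N

ω = 53.2 rev/min × 2π/60 = 5.571 rad/s, so v = ωr = 5.571 × 0.823 = 4.585 m/s.
The tension is the only horizontal force, so it supplies the full centripetal force: T = m v²/r = 1.28 × (4.585)²/0.823 = 1.28 × 21.02/0.823 = 32.70 N.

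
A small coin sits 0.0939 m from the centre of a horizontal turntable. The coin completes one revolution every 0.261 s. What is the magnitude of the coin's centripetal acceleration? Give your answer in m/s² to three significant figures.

54.4 m/s²

v = 2πr/T = 2π × 0.0939/0.261 = 2.261 m/s.
a_c = v²/r = (2.261)²/0.0939 = 5.110/0.0939 = 54.42 m/s².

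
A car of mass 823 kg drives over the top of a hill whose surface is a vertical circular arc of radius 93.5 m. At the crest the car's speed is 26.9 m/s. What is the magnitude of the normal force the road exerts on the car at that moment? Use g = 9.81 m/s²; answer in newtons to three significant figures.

At the crest the centripetal acceleration points downward (toward the centre of the arc), so mg − N = mv²/r.
N = m(g − v²/r) = 823 × (9.81 − (26.9)²/93.5) = 823 × (9.81 − 7.739) = 823 × 2.071 = 1704 N.

1700 N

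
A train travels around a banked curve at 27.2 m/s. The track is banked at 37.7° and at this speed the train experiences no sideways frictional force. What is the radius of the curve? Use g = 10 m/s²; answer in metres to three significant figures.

Frictionless banking: tanθ = v²/(rg), so r = v²/(g tanθ).
r = (27.2)²/(10.0 × tan 37.7°) = 739.8/(10.0 × 0.7729) = 739.8/7.729 = 95.72 m.

95.7 m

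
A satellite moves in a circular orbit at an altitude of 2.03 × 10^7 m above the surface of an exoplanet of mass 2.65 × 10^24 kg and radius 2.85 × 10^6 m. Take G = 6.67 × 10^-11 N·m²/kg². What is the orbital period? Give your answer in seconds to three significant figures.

r = R + h = 2.85 × 10^6 + 2.03 × 10^7 = 2.315 × 10^7 m. Gravity provides the centripetal force: G M m / r² = m v² / r ⇒ v = √(GM/r) = 2763 m/s.
T = 2πr/v = 2π × 2.315 × 10^7 / 2763 = 52640 s.

52600 s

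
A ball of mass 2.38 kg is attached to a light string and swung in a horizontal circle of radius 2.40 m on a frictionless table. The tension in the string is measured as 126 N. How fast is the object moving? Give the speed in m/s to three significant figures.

T = m v²/r ⇒ v = √(T r / m) = √(126 × 2.40 / 2.38) = √127.1 = 11.27 m/s.

11.3 m/s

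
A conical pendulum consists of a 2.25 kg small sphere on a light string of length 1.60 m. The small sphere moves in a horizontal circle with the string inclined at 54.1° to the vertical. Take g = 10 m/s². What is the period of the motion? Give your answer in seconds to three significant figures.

1.92 s

r = L sinθ = 1.296 m. From T sinθ = mω²r and T cosθ = mg: tanθ = ω²r/g, so ω² = g tanθ / r = g/(L cosθ).
ω = √(g/(L cosθ)) = √(10.0/(1.60 × 0.5864)) = √10.66 = 3.265 rad/s.
Period = 2π/ω = 1.925 s.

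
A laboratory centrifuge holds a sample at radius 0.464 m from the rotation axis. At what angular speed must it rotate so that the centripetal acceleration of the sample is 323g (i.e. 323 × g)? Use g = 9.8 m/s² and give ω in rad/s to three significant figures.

82.6 rad/s

Centripetal acceleration a_c = ω²r. Setting ω²r = 323g:
ω = √(323g / r) = √(323 × 9.8 / 0.464) = √6822 = 82.60 rad/s.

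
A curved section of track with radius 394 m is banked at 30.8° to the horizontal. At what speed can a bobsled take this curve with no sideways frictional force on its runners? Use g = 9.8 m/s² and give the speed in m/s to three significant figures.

On a frictionless banked curve, N sinθ = mv²/r and N cosθ = mg, so tanθ = v²/(rg).
v = √(r g tanθ) = √(394 × 9.8 × tan 30.8°) = √(394 × 9.8 × 0.5961) = √2302 = 47.98 m/s.

48.0 m/s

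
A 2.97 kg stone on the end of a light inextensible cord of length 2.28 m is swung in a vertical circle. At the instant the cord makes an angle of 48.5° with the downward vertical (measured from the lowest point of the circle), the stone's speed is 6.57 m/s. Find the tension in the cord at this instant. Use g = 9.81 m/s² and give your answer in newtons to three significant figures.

Take the radial direction toward the centre of the circle as positive. The component of the weight along the string toward the centre is −mg cos φ (φ measured from the bottom), so Newton's second law along the string gives T − mg cos φ = m v²/r.
cos 48.5° = 0.6626, so T = m(v²/r + g cos φ) = 2.97 × ((6.57)²/2.28 + 9.81 × 0.6626) = 2.97 × (18.93 + (6.500)) = 2.97 × 25.43 = 75.53 N.

75.5 N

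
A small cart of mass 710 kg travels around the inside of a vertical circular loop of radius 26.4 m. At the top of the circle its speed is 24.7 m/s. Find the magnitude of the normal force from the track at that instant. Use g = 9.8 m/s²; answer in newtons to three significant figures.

9450 N

At the top, both N and the weight mg point inward (toward the centre), so N + mg = mv²/r.
N = m(v²/r − g) = 710 × ((24.7)²/26.4 − 9.8) = 710 × (23.11 − 9.8) = 710 × 13.31 = 9450 N.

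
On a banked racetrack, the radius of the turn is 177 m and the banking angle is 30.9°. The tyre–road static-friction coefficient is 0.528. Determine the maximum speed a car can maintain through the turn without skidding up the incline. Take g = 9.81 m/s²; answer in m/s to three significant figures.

At the maximum speed, friction acts down the slope at its limiting value f = μN. Radially (horizontal, toward centre): N sinθ + μN cosθ = mv²/r. Vertically: N cosθ − μN sinθ = mg.
Dividing: v² = r g (sinθ + μcosθ)/(cosθ − μsinθ).
sinθ + μcosθ = 0.5135 + 0.528×0.8581 = 0.9666; cosθ − μsinθ = 0.8581 − 0.528×0.5135 = 0.5869.
v² = 177 × 9.81 × 0.9666/0.5869 = 2860 m²/s², so v = 53.48 m/s.

53.5 m/s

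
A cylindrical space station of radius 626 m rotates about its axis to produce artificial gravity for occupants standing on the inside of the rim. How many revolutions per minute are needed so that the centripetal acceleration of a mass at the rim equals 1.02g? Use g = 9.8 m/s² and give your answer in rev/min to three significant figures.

1.21 rev/min

Require ω²r = 1.02g, so ω = √(1.02 × 9.8/626) = 0.1264 rad/s.
In rev/min: ω × 60/(2π) = 0.1264 × 60/(2π) = 1.207 rev/min.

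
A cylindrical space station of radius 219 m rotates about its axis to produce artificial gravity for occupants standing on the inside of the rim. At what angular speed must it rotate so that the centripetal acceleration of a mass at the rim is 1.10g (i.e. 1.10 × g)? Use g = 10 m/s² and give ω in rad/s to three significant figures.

Centripetal acceleration a_c = ω²r. Setting ω²r = 1.10g:
ω = √(1.10g / r) = √(1.10 × 10.0 / 219) = √0.05023 = 0.2241 rad/s.

0.224 rad/s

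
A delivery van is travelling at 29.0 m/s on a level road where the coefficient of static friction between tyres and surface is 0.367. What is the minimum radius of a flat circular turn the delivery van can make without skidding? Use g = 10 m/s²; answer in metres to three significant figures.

229 m

At the limit, μ_s m g = m v²/r, so r_min = v²/(μ_s g) = (29.0)²/(0.367 × 10.0) = 841.0/3.670 = 229.2 m.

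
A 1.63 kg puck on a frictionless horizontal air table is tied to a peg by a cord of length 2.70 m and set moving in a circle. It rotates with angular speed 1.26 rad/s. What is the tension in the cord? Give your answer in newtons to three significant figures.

6.99 N

v = ωr = 1.26 × 2.70 = 3.402 m/s.
The tension is the only horizontal force, so it supplies the full centripetal force: T = m v²/r = 1.63 × (3.402)²/2.70 = 1.63 × 11.57/2.70 = 6.987 N.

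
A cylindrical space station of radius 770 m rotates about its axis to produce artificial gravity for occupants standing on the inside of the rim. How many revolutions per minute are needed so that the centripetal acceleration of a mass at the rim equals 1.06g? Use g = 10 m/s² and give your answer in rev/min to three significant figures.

1.12 rev/min

Require ω²r = 1.06g, so ω = √(1.06 × 10.0/770) = 0.1173 rad/s.
In rev/min: ω × 60/(2π) = 0.1173 × 60/(2π) = 1.120 rev/min.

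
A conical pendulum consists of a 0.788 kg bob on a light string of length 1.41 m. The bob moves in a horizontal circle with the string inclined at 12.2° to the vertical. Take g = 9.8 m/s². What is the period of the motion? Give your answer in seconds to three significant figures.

2.36 s

r = L sinθ = 0.2980 m. From T sinθ = mω²r and T cosθ = mg: tanθ = ω²r/g, so ω² = g tanθ / r = g/(L cosθ).
ω = √(g/(L cosθ)) = √(9.8/(1.41 × 0.9774)) = √7.111 = 2.667 rad/s.
Period = 2π/ω = 2.356 s.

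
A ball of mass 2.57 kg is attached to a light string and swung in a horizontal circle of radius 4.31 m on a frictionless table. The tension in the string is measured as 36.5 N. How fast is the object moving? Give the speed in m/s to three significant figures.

7.82 m/s

T = m v²/r ⇒ v = √(T r / m) = √(36.5 × 4.31 / 2.57) = √61.21 = 7.824 m/s.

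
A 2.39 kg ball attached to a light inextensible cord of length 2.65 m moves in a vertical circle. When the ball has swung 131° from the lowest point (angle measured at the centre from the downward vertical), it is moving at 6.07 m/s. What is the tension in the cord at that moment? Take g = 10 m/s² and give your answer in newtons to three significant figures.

Take the radial direction toward the centre of the circle as positive. The component of the weight along the string toward the centre is −mg cos φ (φ measured from the bottom), so Newton's second law along the string gives T − mg cos φ = m v²/r.
cos 131° = -0.6561, so T = m(v²/r + g cos φ) = 2.39 × ((6.07)²/2.65 + 10.0 × -0.6561) = 2.39 × (13.90 + (-6.561)) = 2.39 × 7.343 = 17.55 N.

17.6 N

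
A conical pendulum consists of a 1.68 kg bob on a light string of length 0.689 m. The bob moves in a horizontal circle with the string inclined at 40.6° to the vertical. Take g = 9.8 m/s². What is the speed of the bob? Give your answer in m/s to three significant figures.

1.94 m/s

The radius of the circle is r = L sinθ = 0.689 × sin 40.6° = 0.4484 m.
Horizontally T sinθ = mv²/r and vertically T cosθ = mg, so tanθ = v²/(rg).
v = √(r g tanθ) = √(0.4484 × 9.8 × 0.8571) = √3.766 = 1.941 m/s.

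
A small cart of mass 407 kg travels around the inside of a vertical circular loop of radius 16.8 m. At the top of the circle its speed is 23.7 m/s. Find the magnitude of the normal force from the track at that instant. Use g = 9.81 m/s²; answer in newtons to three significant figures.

At the top, both N and the weight mg point inward (toward the centre), so N + mg = mv²/r.
N = m(v²/r − g) = 407 × ((23.7)²/16.8 − 9.81) = 407 × (33.43 − 9.81) = 407 × 23.62 = 9615 N.

9610 N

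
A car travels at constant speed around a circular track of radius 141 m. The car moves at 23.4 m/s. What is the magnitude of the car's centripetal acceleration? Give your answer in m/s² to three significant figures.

a_c = v²/r = (23.40)²/141 = 547.6/141 = 3.883 m/s².

3.88 m/s²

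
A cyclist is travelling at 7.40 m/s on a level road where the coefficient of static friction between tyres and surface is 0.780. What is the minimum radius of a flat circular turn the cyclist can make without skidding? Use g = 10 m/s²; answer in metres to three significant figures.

At the limit, μ_s m g = m v²/r, so r_min = v²/(μ_s g) = (7.40)²/(0.780 × 10.0) = 54.76/7.800 = 7.021 m.

7.02 m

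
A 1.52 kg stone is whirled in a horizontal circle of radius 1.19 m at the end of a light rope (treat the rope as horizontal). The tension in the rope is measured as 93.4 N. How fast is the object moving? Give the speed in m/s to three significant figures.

T = m v²/r ⇒ v = √(T r / m) = √(93.4 × 1.19 / 1.52) = √73.12 = 8.551 m/s.

8.55 m/s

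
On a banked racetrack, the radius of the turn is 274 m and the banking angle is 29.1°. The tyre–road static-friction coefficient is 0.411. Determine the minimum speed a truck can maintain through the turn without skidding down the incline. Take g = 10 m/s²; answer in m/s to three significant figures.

At the minimum speed, friction acts up the slope at its limiting value f = μN. Radially (horizontal, toward centre): N sinθ − μN cosθ = mv²/r. Vertically: N cosθ + μN sinθ = mg.
Dividing: v² = r g (sinθ − μcosθ)/(cosθ + μsinθ).
sinθ − μcosθ = 0.4863 − 0.411×0.8738 = 0.1272; cosθ + μsinθ = 0.8738 + 0.411×0.4863 = 1.074.
v² = 274 × 10.0 × 0.1272/1.074 = 324.7 m²/s², so v = 18.02 m/s.

18.0 m/s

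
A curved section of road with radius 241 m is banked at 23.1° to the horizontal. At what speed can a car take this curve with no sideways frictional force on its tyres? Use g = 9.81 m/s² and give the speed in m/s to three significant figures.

31.8 m/s

On a frictionless banked curve, N sinθ = mv²/r and N cosθ = mg, so tanθ = v²/(rg).
v = √(r g tanθ) = √(241 × 9.81 × tan 23.1°) = √(241 × 9.81 × 0.4265) = √1008 = 31.76 m/s.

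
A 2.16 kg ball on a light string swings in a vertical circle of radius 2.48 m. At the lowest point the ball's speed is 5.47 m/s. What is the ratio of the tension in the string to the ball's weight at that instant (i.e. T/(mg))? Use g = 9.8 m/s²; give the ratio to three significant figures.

At the bottom, T − mg = mv²/r, so T = m(v²/r + g) and T/(mg) = v²/(rg) + 1 = (5.47)²/(2.48 × 9.8) + 1 = 1.231 + 1 = 2.231.

2.23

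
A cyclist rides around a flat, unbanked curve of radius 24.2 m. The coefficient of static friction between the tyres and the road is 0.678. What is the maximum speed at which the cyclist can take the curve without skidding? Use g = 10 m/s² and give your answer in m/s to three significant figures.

The only inward force on a level bend is static friction, so at the limit f_s = μ_s N = μ_s m g = m v²/r.
Mass cancels: v_max = √(μ_s g r) = √(0.678 × 10.0 × 24.2) = √164.1 = 12.81 m/s.

12.8 m/s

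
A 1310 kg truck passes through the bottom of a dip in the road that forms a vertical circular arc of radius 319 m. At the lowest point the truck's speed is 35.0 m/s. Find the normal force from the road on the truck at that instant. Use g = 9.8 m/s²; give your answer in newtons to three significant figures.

17900 N

At the lowest point, N points up (toward the centre) and the weight mg points down (away from the centre), so the net inward force is N − mg = mv²/r.
N = m(v²/r + g) = 1310 × ((35.0)²/319 + 9.8) = 1310 × (3.840 + 9.8) = 1310 × 13.64 = 17870 N.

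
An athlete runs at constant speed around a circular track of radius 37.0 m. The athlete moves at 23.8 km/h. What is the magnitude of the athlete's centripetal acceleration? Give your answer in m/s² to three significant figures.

1.18 m/s²

v = 23.8 km/h = 23.8/3.6 = 6.611 m/s.
a_c = v²/r = (6.611)²/37.0 = 43.71/37.0 = 1.181 m/s².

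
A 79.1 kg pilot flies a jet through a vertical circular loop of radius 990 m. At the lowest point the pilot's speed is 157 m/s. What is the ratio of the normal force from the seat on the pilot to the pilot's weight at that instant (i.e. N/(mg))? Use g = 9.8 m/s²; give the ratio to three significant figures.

3.54

At the bottom, N − mg = mv²/r, so N = m(v²/r + g) and N/(mg) = v²/(rg) + 1 = (157)²/(990 × 9.8) + 1 = 2.541 + 1 = 3.541.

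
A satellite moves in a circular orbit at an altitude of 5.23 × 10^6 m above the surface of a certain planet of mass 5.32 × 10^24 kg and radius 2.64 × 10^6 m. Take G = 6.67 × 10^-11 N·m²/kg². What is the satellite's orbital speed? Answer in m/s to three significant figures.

Orbital radius r = R + h = 2.64 × 10^6 + 5.23 × 10^6 = 7.870 × 10^6 m.
Gravity supplies the centripetal force: G M m / r² = m v² / r, so v = √(GM/r).
v = √(6.67 × 10^-11 × 5.32 × 10^24 / 7.870 × 10^6) = √(4.509 × 10^7) = 6715 m/s.

6710 m/s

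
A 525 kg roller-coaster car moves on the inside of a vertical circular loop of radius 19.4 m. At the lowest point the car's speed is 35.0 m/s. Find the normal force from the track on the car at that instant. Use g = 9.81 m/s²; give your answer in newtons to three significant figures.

38300 N

At the lowest point, N points up (toward the centre) and the weight mg points down (away from the centre), so the net inward force is N − mg = mv²/r.
N = m(v²/r + g) = 525 × ((35.0)²/19.4 + 9.81) = 525 × (63.14 + 9.81) = 525 × 72.95 = 38300 N.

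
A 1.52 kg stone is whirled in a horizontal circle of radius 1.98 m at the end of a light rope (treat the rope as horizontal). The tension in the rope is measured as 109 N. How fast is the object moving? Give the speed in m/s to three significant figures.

T = m v²/r ⇒ v = √(T r / m) = √(109 × 1.98 / 1.52) = √142.0 = 11.92 m/s.

11.9 m/s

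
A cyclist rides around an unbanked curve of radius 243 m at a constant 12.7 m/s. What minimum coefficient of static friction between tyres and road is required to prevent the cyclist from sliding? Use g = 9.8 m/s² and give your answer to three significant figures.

Friction provides the centripetal force: μ_s m g = m v²/r, so μ_s = v²/(g r) = (12.70)²/(9.8 × 243) = 161.3/2381 = 0.06773.

0.0677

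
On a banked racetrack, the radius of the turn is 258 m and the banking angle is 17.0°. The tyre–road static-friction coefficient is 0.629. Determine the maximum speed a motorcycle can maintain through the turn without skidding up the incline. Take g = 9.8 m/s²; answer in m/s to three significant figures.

At the maximum speed, friction acts down the slope at its limiting value f = μN. Radially (horizontal, toward centre): N sinθ + μN cosθ = mv²/r. Vertically: N cosθ − μN sinθ = mg.
Dividing: v² = r g (sinθ + μcosθ)/(cosθ − μsinθ).
sinθ + μcosθ = 0.2924 + 0.629×0.9563 = 0.8939; cosθ − μsinθ = 0.9563 − 0.629×0.2924 = 0.7724.
v² = 258 × 9.8 × 0.8939/0.7724 = 2926 m²/s², so v = 54.09 m/s.

54.1 m/s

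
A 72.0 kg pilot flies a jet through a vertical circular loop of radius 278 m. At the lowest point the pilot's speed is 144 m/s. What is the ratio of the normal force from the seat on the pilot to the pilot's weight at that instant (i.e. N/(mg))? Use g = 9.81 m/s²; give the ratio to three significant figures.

8.60

At the bottom, N − mg = mv²/r, so N = m(v²/r + g) and N/(mg) = v²/(rg) + 1 = (144)²/(278 × 9.81) + 1 = 7.603 + 1 = 8.603.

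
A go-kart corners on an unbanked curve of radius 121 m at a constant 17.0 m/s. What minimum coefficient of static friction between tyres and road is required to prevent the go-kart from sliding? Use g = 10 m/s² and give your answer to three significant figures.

Friction provides the centripetal force: μ_s m g = m v²/r, so μ_s = v²/(g r) = (17.00)²/(10.0 × 121) = 289.0/1210 = 0.2388.

0.239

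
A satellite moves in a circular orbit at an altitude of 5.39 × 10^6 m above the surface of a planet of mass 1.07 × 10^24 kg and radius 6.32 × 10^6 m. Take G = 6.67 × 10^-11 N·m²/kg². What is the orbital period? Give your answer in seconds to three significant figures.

29800 s

r = R + h = 6.32 × 10^6 + 5.39 × 10^6 = 1.171 × 10^7 m. Gravity provides the centripetal force: G M m / r² = m v² / r ⇒ v = √(GM/r) = 2469 m/s.
T = 2πr/v = 2π × 1.171 × 10^7 / 2469 = 29800 s.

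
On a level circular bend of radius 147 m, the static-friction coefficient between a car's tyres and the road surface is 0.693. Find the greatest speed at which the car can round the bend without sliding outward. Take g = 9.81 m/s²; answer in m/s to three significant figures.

The only inward force on a level bend is static friction, so at the limit f_s = μ_s N = μ_s m g = m v²/r.
Mass cancels: v_max = √(μ_s g r) = √(0.693 × 9.81 × 147) = √999.4 = 31.61 m/s.

31.6 m/s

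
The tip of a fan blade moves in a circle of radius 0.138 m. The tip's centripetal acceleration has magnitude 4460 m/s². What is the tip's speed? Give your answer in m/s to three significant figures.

a_c = v²/r ⇒ v = √(a_c · r) = √(4460 × 0.138) = √615.5 = 24.81 m/s.

24.8 m/s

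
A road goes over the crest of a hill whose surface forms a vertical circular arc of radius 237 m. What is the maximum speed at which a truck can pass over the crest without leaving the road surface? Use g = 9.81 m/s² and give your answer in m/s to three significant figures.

At the crest the centre of the circle is below the truck, so the net downward (centripetal) force is mg − N = mv²/r.
The truck leaves the road when N → 0, giving v_max = √(g r) = √(9.81 × 237) = 48.22 m/s.

48.2 m/s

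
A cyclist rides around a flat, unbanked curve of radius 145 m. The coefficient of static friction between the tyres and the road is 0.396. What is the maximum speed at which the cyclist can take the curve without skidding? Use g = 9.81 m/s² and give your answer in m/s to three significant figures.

On a flat curve, static friction is the only horizontal force, so it must supply the full centripetal force: μ_s m g = m v²/r.
Mass cancels: v_max = √(μ_s g r) = √(0.396 × 9.81 × 145) = √563.3 = 23.73 m/s.

23.7 m/s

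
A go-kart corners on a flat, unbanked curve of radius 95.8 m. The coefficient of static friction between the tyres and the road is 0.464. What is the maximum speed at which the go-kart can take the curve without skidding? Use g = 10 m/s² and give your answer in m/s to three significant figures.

Friction provides the centripetal force on a flat curve. At maximum speed it is at its limiting value: μ_s m g = m v²/r.
Mass cancels: v_max = √(μ_s g r) = √(0.464 × 10.0 × 95.8) = √444.5 = 21.08 m/s.

21.1 m/s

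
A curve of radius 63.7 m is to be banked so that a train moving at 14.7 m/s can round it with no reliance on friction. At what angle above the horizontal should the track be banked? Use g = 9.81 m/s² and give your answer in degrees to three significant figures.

For a frictionless banked turn: horizontally N sinθ = mv²/r and vertically N cosθ = mg.
Dividing: tanθ = v²/(r g) = (14.7)²/(63.7 × 9.81) = 216.1/624.9 = 0.3458.
θ = arctan(0.3458) = 19.08°.

19.1°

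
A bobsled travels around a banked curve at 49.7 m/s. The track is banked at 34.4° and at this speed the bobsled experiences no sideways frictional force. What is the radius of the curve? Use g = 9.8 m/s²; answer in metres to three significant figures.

368 m

Frictionless banking: tanθ = v²/(rg), so r = v²/(g tanθ).
r = (49.7)²/(9.8 × tan 34.4°) = 2470/(9.8 × 0.6847) = 2470/6.710 = 368.1 m.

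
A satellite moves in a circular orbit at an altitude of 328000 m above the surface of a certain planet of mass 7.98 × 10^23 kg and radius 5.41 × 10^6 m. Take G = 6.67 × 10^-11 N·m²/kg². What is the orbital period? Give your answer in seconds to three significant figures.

11800 s

r = R + h = 5.41 × 10^6 + 328000 = 5.738 × 10^6 m. Gravity provides the centripetal force: G M m / r² = m v² / r ⇒ v = √(GM/r) = 3046 m/s.
T = 2πr/v = 2π × 5.738 × 10^6 / 3046 = 11840 s.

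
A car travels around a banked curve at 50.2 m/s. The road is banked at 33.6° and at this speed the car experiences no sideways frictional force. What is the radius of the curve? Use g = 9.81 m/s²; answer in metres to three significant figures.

387 m

Frictionless banking: tanθ = v²/(rg), so r = v²/(g tanθ).
r = (50.2)²/(9.81 × tan 33.6°) = 2520/(9.81 × 0.6644) = 2520/6.518 = 386.6 m.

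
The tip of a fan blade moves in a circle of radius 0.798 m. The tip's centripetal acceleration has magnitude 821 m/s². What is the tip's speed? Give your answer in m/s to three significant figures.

a_c = v²/r ⇒ v = √(a_c · r) = √(821 × 0.798) = √655.2 = 25.60 m/s.

25.6 m/s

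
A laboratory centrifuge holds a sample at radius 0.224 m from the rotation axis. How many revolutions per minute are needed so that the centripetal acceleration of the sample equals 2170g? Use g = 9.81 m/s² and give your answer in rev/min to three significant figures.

Require ω²r = 2170g, so ω = √(2170 × 9.81/0.224) = 308.3 rad/s.
In rev/min: ω × 60/(2π) = 308.3 × 60/(2π) = 2944 rev/min.

2940 rev/min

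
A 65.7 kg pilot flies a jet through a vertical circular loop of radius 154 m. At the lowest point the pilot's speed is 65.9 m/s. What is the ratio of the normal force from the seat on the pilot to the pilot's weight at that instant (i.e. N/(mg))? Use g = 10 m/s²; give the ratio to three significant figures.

3.82

At the bottom, N − mg = mv²/r, so N = m(v²/r + g) and N/(mg) = v²/(rg) + 1 = (65.9)²/(154 × 10.0) + 1 = 2.820 + 1 = 3.820.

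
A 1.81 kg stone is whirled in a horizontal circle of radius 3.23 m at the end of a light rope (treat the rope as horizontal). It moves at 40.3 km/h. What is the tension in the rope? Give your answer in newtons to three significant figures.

70.2 N

v = 40.3 km/h = 40.3/3.6 = 11.19 m/s.
The tension is the only horizontal force, so it supplies the full centripetal force: T = m v²/r = 1.81 × (11.19)²/3.23 = 1.81 × 125.3/3.23 = 70.22 N.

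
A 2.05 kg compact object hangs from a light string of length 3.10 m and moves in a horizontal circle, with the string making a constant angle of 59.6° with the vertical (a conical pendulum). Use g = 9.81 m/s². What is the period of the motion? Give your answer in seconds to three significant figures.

2.51 s

r = L sinθ = 2.674 m. From T sinθ = mω²r and T cosθ = mg: tanθ = ω²r/g, so ω² = g tanθ / r = g/(L cosθ).
ω = √(g/(L cosθ)) = √(9.81/(3.10 × 0.5060)) = √6.254 = 2.501 rad/s.
Period = 2π/ω = 2.513 s.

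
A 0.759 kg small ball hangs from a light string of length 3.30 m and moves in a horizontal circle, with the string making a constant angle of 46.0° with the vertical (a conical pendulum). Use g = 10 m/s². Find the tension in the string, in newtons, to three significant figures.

Vertically the bob has no acceleration, so T cosθ = mg.
T = mg/cosθ = 0.759 × 10.0 / cos 46.0° = 7.590/0.6947 = 10.93 N.

10.9 N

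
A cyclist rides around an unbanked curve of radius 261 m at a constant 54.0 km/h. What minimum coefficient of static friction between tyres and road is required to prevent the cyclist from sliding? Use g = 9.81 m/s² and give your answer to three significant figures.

v = 54.0/3.6 = 15.00 m/s.
Friction provides the centripetal force: μ_s m g = m v²/r, so μ_s = v²/(g r) = (15.00)²/(9.81 × 261) = 225.0/2560 = 0.08788.

0.0879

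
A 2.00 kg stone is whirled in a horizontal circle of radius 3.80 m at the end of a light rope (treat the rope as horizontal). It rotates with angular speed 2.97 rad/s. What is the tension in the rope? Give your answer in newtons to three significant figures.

v = ωr = 2.97 × 3.80 = 11.29 m/s.
The tension is the only horizontal force, so it supplies the full centripetal force: T = m v²/r = 2.00 × (11.29)²/3.80 = 2.00 × 127.4/3.80 = 67.04 N.

67.0 N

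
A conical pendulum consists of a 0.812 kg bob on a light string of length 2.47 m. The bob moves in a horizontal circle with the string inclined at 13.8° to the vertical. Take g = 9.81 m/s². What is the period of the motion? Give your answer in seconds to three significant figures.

r = L sinθ = 0.5892 m. From T sinθ = mω²r and T cosθ = mg: tanθ = ω²r/g, so ω² = g tanθ / r = g/(L cosθ).
ω = √(g/(L cosθ)) = √(9.81/(2.47 × 0.9711)) = √4.090 = 2.022 rad/s.
Period = 2π/ω = 3.107 s.

3.11 s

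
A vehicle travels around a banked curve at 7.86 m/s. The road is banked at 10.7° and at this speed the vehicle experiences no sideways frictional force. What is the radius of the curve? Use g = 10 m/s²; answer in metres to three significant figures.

32.7 m

Frictionless banking: tanθ = v²/(rg), so r = v²/(g tanθ).
r = (7.86)²/(10.0 × tan 10.7°) = 61.78/(10.0 × 0.1890) = 61.78/1.890 = 32.70 m.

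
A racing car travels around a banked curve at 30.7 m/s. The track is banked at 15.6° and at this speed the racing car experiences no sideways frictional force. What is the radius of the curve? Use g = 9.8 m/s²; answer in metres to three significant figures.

Frictionless banking: tanθ = v²/(rg), so r = v²/(g tanθ).
r = (30.7)²/(9.8 × tan 15.6°) = 942.5/(9.8 × 0.2792) = 942.5/2.736 = 344.5 m.

344 m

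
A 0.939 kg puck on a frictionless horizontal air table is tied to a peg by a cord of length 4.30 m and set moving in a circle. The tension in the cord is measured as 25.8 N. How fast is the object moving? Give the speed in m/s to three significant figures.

10.9 m/s

T = m v²/r ⇒ v = √(T r / m) = √(25.8 × 4.30 / 0.939) = √118.1 = 10.87 m/s.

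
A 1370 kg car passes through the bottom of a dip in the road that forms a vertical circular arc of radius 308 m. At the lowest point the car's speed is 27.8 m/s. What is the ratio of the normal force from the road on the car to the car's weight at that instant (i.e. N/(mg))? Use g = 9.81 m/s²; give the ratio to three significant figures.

At the bottom, N − mg = mv²/r, so N = m(v²/r + g) and N/(mg) = v²/(rg) + 1 = (27.8)²/(308 × 9.81) + 1 = 0.2558 + 1 = 1.256.

1.26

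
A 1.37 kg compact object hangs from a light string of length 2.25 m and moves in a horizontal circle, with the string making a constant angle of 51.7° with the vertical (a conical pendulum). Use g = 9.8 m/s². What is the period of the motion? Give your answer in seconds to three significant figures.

r = L sinθ = 1.766 m. From T sinθ = mω²r and T cosθ = mg: tanθ = ω²r/g, so ω² = g tanθ / r = g/(L cosθ).
ω = √(g/(L cosθ)) = √(9.8/(2.25 × 0.6198)) = √7.028 = 2.651 rad/s.
Period = 2π/ω = 2.370 s.

2.37 s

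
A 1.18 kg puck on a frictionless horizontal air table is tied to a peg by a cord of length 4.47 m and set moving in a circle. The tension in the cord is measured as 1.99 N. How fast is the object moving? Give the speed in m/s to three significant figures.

T = m v²/r ⇒ v = √(T r / m) = √(1.99 × 4.47 / 1.18) = √7.538 = 2.746 m/s.

2.75 m/s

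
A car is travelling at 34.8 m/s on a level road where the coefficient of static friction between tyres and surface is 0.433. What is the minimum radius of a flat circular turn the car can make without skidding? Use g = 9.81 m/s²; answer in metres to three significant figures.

At the limit, μ_s m g = m v²/r, so r_min = v²/(μ_s g) = (34.8)²/(0.433 × 9.81) = 1211/4.248 = 285.1 m.

285 m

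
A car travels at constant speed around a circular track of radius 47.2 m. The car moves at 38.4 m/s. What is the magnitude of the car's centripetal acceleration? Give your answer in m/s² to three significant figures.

a_c = v²/r = (38.40)²/47.2 = 1475/47.2 = 31.24 m/s².

31.2 m/s²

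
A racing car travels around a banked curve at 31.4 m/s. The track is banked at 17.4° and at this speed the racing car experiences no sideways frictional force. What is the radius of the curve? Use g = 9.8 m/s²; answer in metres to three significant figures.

321 m

Frictionless banking: tanθ = v²/(rg), so r = v²/(g tanθ).
r = (31.4)²/(9.8 × tan 17.4°) = 986.0/(9.8 × 0.3134) = 986.0/3.071 = 321.0 m.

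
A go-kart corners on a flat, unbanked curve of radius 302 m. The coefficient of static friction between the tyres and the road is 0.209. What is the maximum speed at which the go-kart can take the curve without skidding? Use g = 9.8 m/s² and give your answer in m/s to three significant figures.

24.9 m/s

On a flat curve, static friction is the only horizontal force, so it must supply the full centripetal force: μ_s m g = m v²/r.
Mass cancels: v_max = √(μ_s g r) = √(0.209 × 9.8 × 302) = √618.6 = 24.87 m/s.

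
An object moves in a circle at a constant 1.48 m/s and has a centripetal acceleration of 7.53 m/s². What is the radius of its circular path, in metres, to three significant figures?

a_c = v²/r ⇒ r = v²/a_c = (1.48)²/7.53 = 2.190/7.53 = 0.2909 m.

0.291 m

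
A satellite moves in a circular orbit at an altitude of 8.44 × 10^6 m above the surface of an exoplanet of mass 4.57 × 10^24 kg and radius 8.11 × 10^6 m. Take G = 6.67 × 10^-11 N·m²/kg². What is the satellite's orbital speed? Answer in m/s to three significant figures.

4290 m/s

Orbital radius r = R + h = 8.11 × 10^6 + 8.44 × 10^6 = 1.655 × 10^7 m.
Gravity supplies the centripetal force: G M m / r² = m v² / r, so v = √(GM/r).
v = √(6.67 × 10^-11 × 4.57 × 10^24 / 1.655 × 10^7) = √(1.842 × 10^7) = 4292 m/s.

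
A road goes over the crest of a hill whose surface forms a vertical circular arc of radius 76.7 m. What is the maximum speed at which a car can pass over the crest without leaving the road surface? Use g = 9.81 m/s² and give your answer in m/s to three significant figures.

At the crest the centre of the circle is below the car, so the net downward (centripetal) force is mg − N = mv²/r.
The car leaves the road when N → 0, giving v_max = √(g r) = √(9.81 × 76.7) = 27.43 m/s.

27.4 m/s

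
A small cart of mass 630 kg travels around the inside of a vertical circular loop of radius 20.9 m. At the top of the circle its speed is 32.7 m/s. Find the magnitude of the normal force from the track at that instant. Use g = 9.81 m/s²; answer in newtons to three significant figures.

26100 N

At the top, both N and the weight mg point inward (toward the centre), so N + mg = mv²/r.
N = m(v²/r − g) = 630 × ((32.7)²/20.9 − 9.81) = 630 × (51.16 − 9.81) = 630 × 41.35 = 26050 N.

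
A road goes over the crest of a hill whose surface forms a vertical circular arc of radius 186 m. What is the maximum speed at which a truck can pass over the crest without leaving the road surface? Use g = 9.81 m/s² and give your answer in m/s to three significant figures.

At the crest the centre of the circle is below the truck, so the net downward (centripetal) force is mg − N = mv²/r.
The truck leaves the road when N → 0, giving v_max = √(g r) = √(9.81 × 186) = 42.72 m/s.

42.7 m/s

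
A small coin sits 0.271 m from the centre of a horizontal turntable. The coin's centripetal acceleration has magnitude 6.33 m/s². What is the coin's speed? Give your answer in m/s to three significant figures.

1.31 m/s

a_c = v²/r ⇒ v = √(a_c · r) = √(6.33 × 0.271) = √1.715 = 1.310 m/s.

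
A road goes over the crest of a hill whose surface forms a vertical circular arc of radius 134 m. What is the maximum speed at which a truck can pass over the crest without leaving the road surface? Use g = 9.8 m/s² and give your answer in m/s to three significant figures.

At the crest the centre of the circle is below the truck, so the net downward (centripetal) force is mg − N = mv²/r.
The truck leaves the road when N → 0, giving v_max = √(g r) = √(9.8 × 134) = 36.24 m/s.

36.2 m/s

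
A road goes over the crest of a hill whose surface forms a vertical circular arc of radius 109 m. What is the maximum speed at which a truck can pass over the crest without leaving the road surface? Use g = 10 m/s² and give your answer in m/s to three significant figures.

33.0 m/s

At the crest the centre of the circle is below the truck, so the net downward (centripetal) force is mg − N = mv²/r.
The truck leaves the road when N → 0, giving v_max = √(g r) = √(10.0 × 109) = 33.02 m/s.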